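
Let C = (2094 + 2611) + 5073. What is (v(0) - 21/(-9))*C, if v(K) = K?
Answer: 68446/3 ≈ 22815.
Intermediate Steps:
C = 9778 (C = 4705 + 5073 = 9778)
(v(0) - 21/(-9))*C = (0 - 21/(-9))*9778 = (0 - 21*(-1)/9)*9778 = (0 - 1*(-7/3))*9778 = (0 + 7/3)*9778 = (7/3)*9778 = 68446/3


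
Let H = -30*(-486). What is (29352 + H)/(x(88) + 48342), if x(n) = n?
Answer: 21966/24215 ≈ 0.90712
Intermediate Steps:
H = 14580
(29352 + H)/(x(88) + 48342) = (29352 + 14580)/(88 + 48342) = 43932/48430 = 43932*(1/48430) = 21966/24215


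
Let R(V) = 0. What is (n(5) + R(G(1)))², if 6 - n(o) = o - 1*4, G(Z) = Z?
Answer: 25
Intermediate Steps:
n(o) = 10 - o (n(o) = 6 - (o - 1*4) = 6 - (o - 4) = 6 - (-4 + o) = 6 + (4 - o) = 10 - o)
(n(5) + R(G(1)))² = ((10 - 1*5) + 0)² = ((10 - 5) + 0)² = (5 + 0)² = 5² = 25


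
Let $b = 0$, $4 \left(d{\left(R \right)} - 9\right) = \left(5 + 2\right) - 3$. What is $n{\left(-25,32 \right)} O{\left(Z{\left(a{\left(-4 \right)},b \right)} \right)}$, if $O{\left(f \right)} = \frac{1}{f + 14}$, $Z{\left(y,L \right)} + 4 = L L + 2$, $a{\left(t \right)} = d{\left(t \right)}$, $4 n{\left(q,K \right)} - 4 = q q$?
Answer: $\frac{629}{48} \approx 13.104$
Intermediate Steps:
$n{\left(q,K \right)} = 1 + \frac{q^{2}}{4}$ ($n{\left(q,K \right)} = 1 + \frac{q q}{4} = 1 + \frac{q^{2}}{4}$)
$d{\left(R \right)} = 10$ ($d{\left(R \right)} = 9 + \frac{\left(5 + 2\right) - 3}{4} = 9 + \frac{7 - 3}{4} = 9 + \frac{1}{4} \cdot 4 = 9 + 1 = 10$)
$a{\left(t \right)} = 10$
$Z{\left(y,L \right)} = -2 + L^{2}$ ($Z{\left(y,L \right)} = -4 + \left(L L + 2\right) = -4 + \left(L^{2} + 2\right) = -4 + \left(2 + L^{2}\right) = -2 + L^{2}$)
$O{\left(f \right)} = \frac{1}{14 + f}$
$n{\left(-25,32 \right)} O{\left(Z{\left(a{\left(-4 \right)},b \right)} \right)} = \frac{1 + \frac{\left(-25\right)^{2}}{4}}{14 - \left(2 - 0^{2}\right)} = \frac{1 + \frac{1}{4} \cdot 625}{14 + \left(-2 + 0\right)} = \frac{1 + \frac{625}{4}}{14 - 2} = \frac{629}{4 \cdot 12} = \frac{629}{4} \cdot \frac{1}{12} = \frac{629}{48}$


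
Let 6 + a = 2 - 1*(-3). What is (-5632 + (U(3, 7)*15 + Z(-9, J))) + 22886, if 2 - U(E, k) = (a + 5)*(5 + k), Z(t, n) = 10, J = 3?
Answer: 16574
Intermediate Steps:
a = -1 (a = -6 + (2 - 1*(-3)) = -6 + (2 + 3) = -6 + 5 = -1)
U(E, k) = -18 - 4*k (U(E, k) = 2 - (-1 + 5)*(5 + k) = 2 - 4*(5 + k) = 2 - (20 + 4*k) = 2 + (-20 - 4*k) = -18 - 4*k)
(-5632 + (U(3, 7)*15 + Z(-9, J))) + 22886 = (-5632 + ((-18 - 4*7)*15 + 10)) + 22886 = (-5632 + ((-18 - 28)*15 + 10)) + 22886 = (-5632 + (-46*15 + 10)) + 22886 = (-5632 + (-690 + 10)) + 22886 = (-5632 - 680) + 22886 = -6312 + 22886 = 16574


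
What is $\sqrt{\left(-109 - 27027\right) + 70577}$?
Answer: $\sqrt{43441} \approx 208.43$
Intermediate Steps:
$\sqrt{\left(-109 - 27027\right) + 70577} = \sqrt{-27136 + 70577} = \sqrt{43441}$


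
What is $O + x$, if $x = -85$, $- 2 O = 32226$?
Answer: $-16198$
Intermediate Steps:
$O = -16113$ ($O = \left(- \frac{1}{2}\right) 32226 = -16113$)
$O + x = -16113 - 85 = -16198$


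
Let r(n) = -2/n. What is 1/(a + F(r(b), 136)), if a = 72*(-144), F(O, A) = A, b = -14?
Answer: -1/10232 ≈ -9.7733e-5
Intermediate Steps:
a = -10368
1/(a + F(r(b), 136)) = 1/(-10368 + 136) = 1/(-10232) = -1/10232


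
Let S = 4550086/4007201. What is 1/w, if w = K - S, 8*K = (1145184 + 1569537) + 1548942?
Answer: 32057608/17085318236575 ≈ 1.8763e-6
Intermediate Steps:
S = 4550086/4007201 (S = 4550086*(1/4007201) = 4550086/4007201 ≈ 1.1355)
K = 4263663/8 (K = ((1145184 + 1569537) + 1548942)/8 = (2714721 + 1548942)/8 = (1/8)*4263663 = 4263663/8 ≈ 5.3296e+5)
w = 17085318236575/32057608 (w = 4263663/8 - 1*4550086/4007201 = 4263663/8 - 4550086/4007201 = 17085318236575/32057608 ≈ 5.3296e+5)
1/w = 1/(17085318236575/32057608) = 32057608/17085318236575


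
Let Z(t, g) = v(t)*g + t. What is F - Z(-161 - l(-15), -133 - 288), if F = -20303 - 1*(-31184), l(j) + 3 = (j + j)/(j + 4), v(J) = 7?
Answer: 153876/11 ≈ 13989.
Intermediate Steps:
l(j) = -3 + 2*j/(4 + j) (l(j) = -3 + (j + j)/(j + 4) = -3 + (2*j)/(4 + j) = -3 + 2*j/(4 + j))
Z(t, g) = t + 7*g (Z(t, g) = 7*g + t = t + 7*g)
F = 10881 (F = -20303 + 31184 = 10881)
F - Z(-161 - l(-15), -133 - 288) = 10881 - ((-161 - (-12 - 1*(-15))/(4 - 15)) + 7*(-133 - 288)) = 10881 - ((-161 - (-12 + 15)/(-11)) + 7*(-421)) = 10881 - ((-161 - (-1)*3/11) - 2947) = 10881 - ((-161 - 1*(-3/11)) - 2947) = 10881 - ((-161 + 3/11) - 2947) = 10881 - (-1768/11 - 2947) = 10881 - 1*(-34185/11) = 10881 + 34185/11 = 153876/11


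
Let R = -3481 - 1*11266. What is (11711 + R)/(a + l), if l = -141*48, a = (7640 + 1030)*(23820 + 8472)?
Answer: -23/2120946 ≈ -1.0844e-5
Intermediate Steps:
a = 279971640 (a = 8670*32292 = 279971640)
R = -14747 (R = -3481 - 11266 = -14747)
l = -6768
(11711 + R)/(a + l) = (11711 - 14747)/(279971640 - 6768) = -3036/279964872 = -3036*1/279964872 = -23/2120946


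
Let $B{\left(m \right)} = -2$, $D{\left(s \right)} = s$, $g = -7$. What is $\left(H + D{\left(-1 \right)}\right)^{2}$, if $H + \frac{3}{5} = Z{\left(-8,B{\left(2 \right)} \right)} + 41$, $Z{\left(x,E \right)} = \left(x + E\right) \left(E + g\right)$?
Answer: $\frac{418609}{25} \approx 16744.0$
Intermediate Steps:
$Z{\left(x,E \right)} = \left(-7 + E\right) \left(E + x\right)$ ($Z{\left(x,E \right)} = \left(x + E\right) \left(E - 7\right) = \left(E + x\right) \left(-7 + E\right) = \left(-7 + E\right) \left(E + x\right)$)
$H = \frac{652}{5}$ ($H = - \frac{3}{5} + \left(\left(\left(-2\right)^{2} - -14 - -56 - -16\right) + 41\right) = - \frac{3}{5} + \left(\left(4 + 14 + 56 + 16\right) + 41\right) = - \frac{3}{5} + \left(90 + 41\right) = - \frac{3}{5} + 131 = \frac{652}{5} \approx 130.4$)
$\left(H + D{\left(-1 \right)}\right)^{2} = \left(\frac{652}{5} - 1\right)^{2} = \left(\frac{647}{5}\right)^{2} = \frac{418609}{25}$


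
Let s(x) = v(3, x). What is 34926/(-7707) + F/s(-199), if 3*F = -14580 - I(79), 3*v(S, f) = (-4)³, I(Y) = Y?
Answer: 36913883/164416 ≈ 224.52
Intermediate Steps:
v(S, f) = -64/3 (v(S, f) = (⅓)*(-4)³ = (⅓)*(-64) = -64/3)
s(x) = -64/3
F = -14659/3 (F = (-14580 - 1*79)/3 = (-14580 - 79)/3 = (⅓)*(-14659) = -14659/3 ≈ -4886.3)
34926/(-7707) + F/s(-199) = 34926/(-7707) - 14659/(3*(-64/3)) = 34926*(-1/7707) - 14659/3*(-3/64) = -11642/2569 + 14659/64 = 36913883/164416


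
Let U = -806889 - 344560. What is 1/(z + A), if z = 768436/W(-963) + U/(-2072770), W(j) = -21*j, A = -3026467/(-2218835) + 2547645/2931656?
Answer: 556465998408363356040/22696375349340659964961 ≈ 0.024518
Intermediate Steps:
A = 14525364032927/6504860940760 (A = -3026467*(-1/2218835) + 2547645*(1/2931656) = 3026467/2218835 + 2547645/2931656 = 14525364032927/6504860940760 ≈ 2.2330)
U = -1151449
z = 230868120121/5988232530 (z = 768436/((-21*(-963))) - 1151449/(-2072770) = 768436/20223 - 1151449*(-1/2072770) = 768436*(1/20223) + 1151449/2072770 = 768436/20223 + 1151449/2072770 = 230868120121/5988232530 ≈ 38.554)
1/(z + A) = 1/(230868120121/5988232530 + 14525364032927/6504860940760) = 1/(22696375349340659964961/556465998408363356040) = 556465998408363356040/22696375349340659964961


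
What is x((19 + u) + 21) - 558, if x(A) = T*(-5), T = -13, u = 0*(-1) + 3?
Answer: -493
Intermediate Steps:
u = 3 (u = 0 + 3 = 3)
x(A) = 65 (x(A) = -13*(-5) = 65)
x((19 + u) + 21) - 558 = 65 - 558 = -493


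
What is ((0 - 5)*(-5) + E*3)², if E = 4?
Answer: 1369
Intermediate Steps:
((0 - 5)*(-5) + E*3)² = ((0 - 5)*(-5) + 4*3)² = (-5*(-5) + 12)² = (25 + 12)² = 37² = 1369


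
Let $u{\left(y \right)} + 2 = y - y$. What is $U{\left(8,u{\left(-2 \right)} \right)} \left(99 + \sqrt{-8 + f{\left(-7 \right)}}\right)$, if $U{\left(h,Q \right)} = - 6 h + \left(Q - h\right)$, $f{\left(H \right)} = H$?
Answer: $-5742 - 58 i \sqrt{15} \approx -5742.0 - 224.63 i$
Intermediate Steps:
$u{\left(y \right)} = -2$ ($u{\left(y \right)} = -2 + \left(y - y\right) = -2 + 0 = -2$)
$U{\left(h,Q \right)} = Q - 7 h$
$U{\left(8,u{\left(-2 \right)} \right)} \left(99 + \sqrt{-8 + f{\left(-7 \right)}}\right) = \left(-2 - 56\right) \left(99 + \sqrt{-8 - 7}\right) = \left(-2 - 56\right) \left(99 + \sqrt{-15}\right) = - 58 \left(99 + i \sqrt{15}\right) = -5742 - 58 i \sqrt{15}$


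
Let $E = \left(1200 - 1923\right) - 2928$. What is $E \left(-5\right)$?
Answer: $18255$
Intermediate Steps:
$E = -3651$ ($E = -723 - 2928 = -3651$)
$E \left(-5\right) = \left(-3651\right) \left(-5\right) = 18255$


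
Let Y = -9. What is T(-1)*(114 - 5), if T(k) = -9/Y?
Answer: 109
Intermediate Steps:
T(k) = 1 (T(k) = -9/(-9) = -9*(-⅑) = 1)
T(-1)*(114 - 5) = 1*(114 - 5) = 1*109 = 109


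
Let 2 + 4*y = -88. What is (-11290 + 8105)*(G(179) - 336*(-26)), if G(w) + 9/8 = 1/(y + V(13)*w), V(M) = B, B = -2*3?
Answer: -488084149735/17544 ≈ -2.7821e+7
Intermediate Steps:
B = -6
V(M) = -6
y = -45/2 (y = -1/2 + (1/4)*(-88) = -1/2 - 22 = -45/2 ≈ -22.500)
G(w) = -9/8 + 1/(-45/2 - 6*w)
(-11290 + 8105)*(G(179) - 336*(-26)) = (-11290 + 8105)*((421 + 108*179)/(24*(-15 - 4*179)) - 336*(-26)) = -3185*((421 + 19332)/(24*(-15 - 716)) + 8736) = -3185*((1/24)*19753/(-731) + 8736) = -3185*((1/24)*(-1/731)*19753 + 8736) = -3185*(-19753/17544 + 8736) = -3185*153244631/17544 = -488084149735/17544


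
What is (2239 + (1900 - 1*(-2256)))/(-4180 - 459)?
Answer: -6395/4639 ≈ -1.3785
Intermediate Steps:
(2239 + (1900 - 1*(-2256)))/(-4180 - 459) = (2239 + (1900 + 2256))/(-4639) = (2239 + 4156)*(-1/4639) = 6395*(-1/4639) = -6395/4639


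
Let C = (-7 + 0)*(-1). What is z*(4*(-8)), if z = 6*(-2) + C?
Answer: 160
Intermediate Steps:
C = 7 (C = -7*(-1) = 7)
z = -5 (z = 6*(-2) + 7 = -12 + 7 = -5)
z*(4*(-8)) = -20*(-8) = -5*(-32) = 160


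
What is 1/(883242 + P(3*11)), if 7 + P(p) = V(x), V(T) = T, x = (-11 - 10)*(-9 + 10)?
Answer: 1/883214 ≈ 1.1322e-6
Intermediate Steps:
x = -21 (x = -21*1 = -21)
P(p) = -28 (P(p) = -7 - 21 = -28)
1/(883242 + P(3*11)) = 1/(883242 - 28) = 1/883214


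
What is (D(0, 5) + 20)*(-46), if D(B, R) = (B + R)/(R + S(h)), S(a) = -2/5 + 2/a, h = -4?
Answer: -40020/41 ≈ -976.10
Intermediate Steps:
S(a) = -⅖ + 2/a (S(a) = -2*⅕ + 2/a = -⅖ + 2/a)
D(B, R) = (B + R)/(-9/10 + R) (D(B, R) = (B + R)/(R + (-⅖ + 2/(-4))) = (B + R)/(R + (-⅖ + 2*(-¼))) = (B + R)/(R + (-⅖ - ½)) = (B + R)/(R - 9/10) = (B + R)/(-9/10 + R))
(D(0, 5) + 20)*(-46) = (10*(0 + 5)/(-9 + 10*5) + 20)*(-46) = (10*5/(-9 + 50) + 20)*(-46) = (10*5/41 + 20)*(-46) = (10*(1/41)*5 + 20)*(-46) = (50/41 + 20)*(-46) = (870/41)*(-46) = -40020/41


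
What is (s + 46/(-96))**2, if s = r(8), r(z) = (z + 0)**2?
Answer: 9296401/2304 ≈ 4034.9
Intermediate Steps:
r(z) = z**2
s = 64 (s = 8**2 = 64)
(s + 46/(-96))**2 = (64 + 46/(-96))**2 = (64 + 46*(-1/96))**2 = (64 - 23/48)**2 = (3049/48)**2 = 9296401/2304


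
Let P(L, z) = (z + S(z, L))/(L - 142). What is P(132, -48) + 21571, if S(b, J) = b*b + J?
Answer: 106661/5 ≈ 21332.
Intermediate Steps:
S(b, J) = J + b**2 (S(b, J) = b**2 + J = J + b**2)
P(L, z) = (L + z + z**2)/(-142 + L) (P(L, z) = (z + (L + z**2))/(L - 142) = (L + z + z**2)/(-142 + L))
P(132, -48) + 21571 = (132 - 48 + (-48)**2)/(-142 + 132) + 21571 = (132 - 48 + 2304)/(-10) + 21571 = -1/10*2388 + 21571 = -1194/5 + 21571 = 106661/5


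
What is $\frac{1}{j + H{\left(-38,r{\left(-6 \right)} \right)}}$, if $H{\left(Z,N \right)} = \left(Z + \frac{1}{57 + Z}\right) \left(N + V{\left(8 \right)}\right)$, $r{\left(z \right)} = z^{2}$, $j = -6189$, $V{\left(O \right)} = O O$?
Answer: $- \frac{19}{189691} \approx -0.00010016$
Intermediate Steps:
$V{\left(O \right)} = O^{2}$
$H{\left(Z,N \right)} = \left(64 + N\right) \left(Z + \frac{1}{57 + Z}\right)$ ($H{\left(Z,N \right)} = \left(Z + \frac{1}{57 + Z}\right) \left(N + 8^{2}\right) = \left(Z + \frac{1}{57 + Z}\right) \left(N + 64\right) = \left(Z + \frac{1}{57 + Z}\right) \left(64 + N\right) = \left(64 + N\right) \left(Z + \frac{1}{57 + Z}\right)$)
$\frac{1}{j + H{\left(-38,r{\left(-6 \right)} \right)}} = \frac{1}{-6189 + \frac{64 + \left(-6\right)^{2} + 64 \left(-38\right)^{2} + 3648 \left(-38\right) + \left(-6\right)^{2} \left(-38\right)^{2} + 57 \left(-6\right)^{2} \left(-38\right)}{57 - 38}} = \frac{1}{-6189 + \frac{64 + 36 + 64 \cdot 1444 - 138624 + 36 \cdot 1444 + 57 \cdot 36 \left(-38\right)}{19}} = \frac{1}{-6189 + \frac{64 + 36 + 92416 - 138624 + 51984 - 77976}{19}} = \frac{1}{-6189 + \frac{1}{19} \left(-72100\right)} = \frac{1}{-6189 - \frac{72100}{19}} = \frac{1}{- \frac{189691}{19}} = - \frac{19}{189691}$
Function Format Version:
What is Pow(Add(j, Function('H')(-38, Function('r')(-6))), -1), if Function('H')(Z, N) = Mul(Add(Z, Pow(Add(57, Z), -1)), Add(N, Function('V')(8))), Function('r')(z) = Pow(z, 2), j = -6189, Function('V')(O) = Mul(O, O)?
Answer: Rational(-19, 189691) ≈ -0.00010016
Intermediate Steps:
Function('V')(O) = Pow(O, 2)
Function('H')(Z, N) = Mul(Add(64, N), Add(Z, Pow(Add(57, Z), -1))) (Function('H')(Z, N) = Mul(Add(Z, Pow(Add(57, Z), -1)), Add(N, Pow(8, 2))) = Mul(Add(Z, Pow(Add(57, Z), -1)), Add(N, 64)) = Mul(Add(Z, Pow(Add(57, Z), -1)), Add(64, N)) = Mul(Add(64, N), Add(Z, Pow(Add(57, Z), -1))))
Pow(Add(j, Function('H')(-38, Function('r')(-6))), -1) = Pow(Add(-6189, Mul(Pow(Add(57, -38), -1), Add(64, Pow(-6, 2), Mul(64, Pow(-38, 2)), Mul(3648, -38), Mul(Pow(-6, 2), Pow(-38, 2)), Mul(57, Pow(-6, 2), -38)))), -1) = Pow(Add(-6189, Mul(Pow(19, -1), Add(64, 36, Mul(64, 1444), -138624, Mul(36, 1444), Mul(57, 36, -38)))), -1) = Pow(Add(-6189, Mul(Rational(1, 19), Add(64, 36, 92416, -138624, 51984, -77976))), -1) = Pow(Add(-6189, Mul(Rational(1, 19), -72100)), -1) = Pow(Add(-6189, Rational(-72100, 19)), -1) = Pow(Rational(-189691, 19), -1) = Rational(-19, 189691)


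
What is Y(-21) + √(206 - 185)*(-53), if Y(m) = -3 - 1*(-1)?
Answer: -2 - 53*√21 ≈ -244.88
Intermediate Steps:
Y(m) = -2 (Y(m) = -3 + 1 = -2)
Y(-21) + √(206 - 185)*(-53) = -2 + √(206 - 185)*(-53) = -2 + √21*(-53) = -2 - 53*√21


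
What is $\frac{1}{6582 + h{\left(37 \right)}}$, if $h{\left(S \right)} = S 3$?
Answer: $\frac{1}{6693} \approx 0.00014941$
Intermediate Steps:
$h{\left(S \right)} = 3 S$
$\frac{1}{6582 + h{\left(37 \right)}} = \frac{1}{6582 + 3 \cdot 37} = \frac{1}{6582 + 111} = \frac{1}{6693}$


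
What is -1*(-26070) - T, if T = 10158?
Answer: 15912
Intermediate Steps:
-1*(-26070) - T = -1*(-26070) - 1*10158 = 26070 - 10158 = 15912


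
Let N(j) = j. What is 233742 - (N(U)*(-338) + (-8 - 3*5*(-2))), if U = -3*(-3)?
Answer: 236762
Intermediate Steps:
U = 9
233742 - (N(U)*(-338) + (-8 - 3*5*(-2))) = 233742 - (9*(-338) + (-8 - 3*5*(-2))) = 233742 - (-3042 + (-8 - 15*(-2))) = 233742 - (-3042 + (-8 + 30)) = 233742 - (-3042 + 22) = 233742 - 1*(-3020) = 233742 + 3020 = 236762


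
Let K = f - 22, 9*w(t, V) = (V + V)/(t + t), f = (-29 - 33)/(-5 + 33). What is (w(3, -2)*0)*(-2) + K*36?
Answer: -6102/7 ≈ -871.71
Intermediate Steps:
f = -31/14 (f = -62/28 = -62*1/28 = -31/14 ≈ -2.2143)
w(t, V) = V/(9*t) (w(t, V) = ((V + V)/(t + t))/9 = ((2*V)/((2*t)))/9 = ((2*V)*(1/(2*t)))/9 = (V/t)/9 = V/(9*t))
K = -339/14 (K = -31/14 - 22 = -339/14 ≈ -24.214)
(w(3, -2)*0)*(-2) + K*36 = (((⅑)*(-2)/3)*0)*(-2) - 339/14*36 = (((⅑)*(-2)*(⅓))*0)*(-2) - 6102/7 = -2/27*0*(-2) - 6102/7 = 0*(-2) - 6102/7 = 0 - 6102/7 = -6102/7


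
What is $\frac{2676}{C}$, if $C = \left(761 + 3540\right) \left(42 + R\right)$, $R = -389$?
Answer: $- \frac{2676}{1492447} \approx -0.001793$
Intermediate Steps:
$C = -1492447$ ($C = \left(761 + 3540\right) \left(42 - 389\right) = 4301 \left(-347\right) = -1492447$)
$\frac{2676}{C} = \frac{2676}{-1492447} = 2676 \left(- \frac{1}{1492447}\right) = - \frac{2676}{1492447}$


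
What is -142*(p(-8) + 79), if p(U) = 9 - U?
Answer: -13632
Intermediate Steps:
-142*(p(-8) + 79) = -142*((9 - 1*(-8)) + 79) = -142*((9 + 8) + 79) = -142*(17 + 79) = -142*96 = -13632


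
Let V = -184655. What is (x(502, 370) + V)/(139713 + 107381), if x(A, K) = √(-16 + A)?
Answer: -184655/247094 + 9*√6/247094 ≈ -0.74722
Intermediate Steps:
(x(502, 370) + V)/(139713 + 107381) = (√(-16 + 502) - 184655)/(139713 + 107381) = (√486 - 184655)/247094 = (9*√6 - 184655)*(1/247094) = (-184655 + 9*√6)*(1/247094) = -184655/247094 + 9*√6/247094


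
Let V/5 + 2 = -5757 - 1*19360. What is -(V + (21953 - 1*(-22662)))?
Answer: 80980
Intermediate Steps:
V = -125595 (V = -10 + 5*(-5757 - 1*19360) = -10 + 5*(-5757 - 19360) = -10 + 5*(-25117) = -10 - 125585 = -125595)
-(V + (21953 - 1*(-22662))) = -(-125595 + (21953 - 1*(-22662))) = -(-125595 + (21953 + 22662)) = -(-125595 + 44615) = -1*(-80980) = 80980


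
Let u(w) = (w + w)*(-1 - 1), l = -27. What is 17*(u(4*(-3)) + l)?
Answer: 357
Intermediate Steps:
u(w) = -4*w (u(w) = (2*w)*(-2) = -4*w)
17*(u(4*(-3)) + l) = 17*(-16*(-3) - 27) = 17*(-4*(-12) - 27) = 17*(48 - 27) = 17*21 = 357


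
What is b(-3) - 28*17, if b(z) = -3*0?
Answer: -476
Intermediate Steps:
b(z) = 0
b(-3) - 28*17 = 0 - 28*17 = 0 - 476 = -476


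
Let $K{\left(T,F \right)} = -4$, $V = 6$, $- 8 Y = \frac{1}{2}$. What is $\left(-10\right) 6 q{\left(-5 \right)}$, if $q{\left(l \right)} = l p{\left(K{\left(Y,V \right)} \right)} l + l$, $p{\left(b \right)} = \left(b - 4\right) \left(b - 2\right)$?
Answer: $-71700$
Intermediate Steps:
$Y = - \frac{1}{16}$ ($Y = - \frac{1}{8 \cdot 2} = \left(- \frac{1}{8}\right) \frac{1}{2} = - \frac{1}{16} \approx -0.0625$)
$p{\left(b \right)} = \left(-4 + b\right) \left(-2 + b\right)$
$q{\left(l \right)} = l + 48 l^{2}$ ($q{\left(l \right)} = l \left(8 + \left(-4\right)^{2} - -24\right) l + l = l \left(8 + 16 + 24\right) l + l = l 48 l + l = 48 l l + l = 48 l^{2} + l = l + 48 l^{2}$)
$\left(-10\right) 6 q{\left(-5 \right)} = \left(-10\right) 6 \left(- 5 \left(1 + 48 \left(-5\right)\right)\right) = - 60 \left(- 5 \left(1 - 240\right)\right) = - 60 \left(\left(-5\right) \left(-239\right)\right) = \left(-60\right) 1195 = -71700$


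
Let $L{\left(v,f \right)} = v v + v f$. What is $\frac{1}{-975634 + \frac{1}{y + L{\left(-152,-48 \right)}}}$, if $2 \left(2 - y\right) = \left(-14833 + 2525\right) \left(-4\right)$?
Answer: $- \frac{5786}{5645018323} \approx -1.025 \cdot 10^{-6}$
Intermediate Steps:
$L{\left(v,f \right)} = v^{2} + f v$
$y = -24614$ ($y = 2 - \frac{\left(-14833 + 2525\right) \left(-4\right)}{2} = 2 - \frac{\left(-12308\right) \left(-4\right)}{2} = 2 - 24616 = -24614$)
$\frac{1}{-975634 + \frac{1}{y + L{\left(-152,-48 \right)}}} = \frac{1}{-975634 + \frac{1}{-24614 - 152 \left(-48 - 152\right)}} = \frac{1}{-975634 + \frac{1}{-24614 - -30400}} = \frac{1}{-975634 + \frac{1}{-24614 + 30400}} = \frac{1}{-975634 + \frac{1}{5786}} = \frac{1}{- \frac{5645018323}{5786}} = - \frac{5786}{5645018323}$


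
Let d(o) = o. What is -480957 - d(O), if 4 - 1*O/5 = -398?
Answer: -482967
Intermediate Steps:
O = 2010 (O = 20 - 5*(-398) = 20 + 1990 = 2010)
-480957 - d(O) = -480957 - 1*2010 = -480957 - 2010 = -482967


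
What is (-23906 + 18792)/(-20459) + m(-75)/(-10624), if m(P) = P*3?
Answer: 58934411/217356416 ≈ 0.27114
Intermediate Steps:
m(P) = 3*P
(-23906 + 18792)/(-20459) + m(-75)/(-10624) = (-23906 + 18792)/(-20459) + (3*(-75))/(-10624) = -5114*(-1/20459) - 225*(-1/10624) = 5114/20459 + 225/10624 = 58934411/217356416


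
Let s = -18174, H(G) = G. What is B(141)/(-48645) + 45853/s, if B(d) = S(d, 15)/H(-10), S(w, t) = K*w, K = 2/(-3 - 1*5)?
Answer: -105464929/41800200 ≈ -2.5231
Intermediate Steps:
K = -¼ (K = 2/(-3 - 5) = 2/(-8) = 2*(-⅛) = -¼ ≈ -0.25000)
S(w, t) = -w/4
B(d) = d/40 (B(d) = -d/4/(-10) = -d/4*(-⅒) = d/40)
B(141)/(-48645) + 45853/s = ((1/40)*141)/(-48645) + 45853/(-18174) = (141/40)*(-1/48645) + 45853*(-1/18174) = -1/13800 - 45853/18174 = -105464929/41800200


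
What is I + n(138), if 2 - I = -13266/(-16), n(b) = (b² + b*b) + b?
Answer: 299191/8 ≈ 37399.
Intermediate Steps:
n(b) = b + 2*b² (n(b) = (b² + b²) + b = 2*b² + b = b + 2*b²)
I = -6617/8 (I = 2 - (-1206)*11/(-16) = 2 - (-1206)*11*(-1/16) = 2 - (-1206)*(-11)/16 = 2 - 1*6633/8 = 2 - 6633/8 = -6617/8 ≈ -827.13)
I + n(138) = -6617/8 + 138*(1 + 2*138) = -6617/8 + 138*(1 + 276) = -6617/8 + 138*277 = -6617/8 + 38226 = 299191/8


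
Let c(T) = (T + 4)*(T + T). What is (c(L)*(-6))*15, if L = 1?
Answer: -900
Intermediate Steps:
c(T) = 2*T*(4 + T) (c(T) = (4 + T)*(2*T) = 2*T*(4 + T))
(c(L)*(-6))*15 = ((2*1*(4 + 1))*(-6))*15 = ((2*1*5)*(-6))*15 = (10*(-6))*15 = -60*15 = -900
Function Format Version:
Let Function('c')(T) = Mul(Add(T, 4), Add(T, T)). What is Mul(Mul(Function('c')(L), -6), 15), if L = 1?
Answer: -900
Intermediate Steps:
Function('c')(T) = Mul(2, T, Add(4, T)) (Function('c')(T) = Mul(Add(4, T), Mul(2, T)) = Mul(2, T, Add(4, T)))
Mul(Mul(Function('c')(L), -6), 15) = Mul(Mul(Mul(2, 1, Add(4, 1)), -6), 15) = Mul(Mul(Mul(2, 1, 5), -6), 15) = Mul(Mul(10, -6), 15) = Mul(-60, 15) = -900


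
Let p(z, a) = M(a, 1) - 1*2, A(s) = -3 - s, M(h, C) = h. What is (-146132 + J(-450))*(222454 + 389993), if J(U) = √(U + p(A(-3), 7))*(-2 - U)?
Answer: -89498105004 + 274376256*I*√445 ≈ -8.9498e+10 + 5.788e+9*I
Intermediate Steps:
p(z, a) = -2 + a (p(z, a) = a - 1*2 = a - 2 = -2 + a)
J(U) = √(5 + U)*(-2 - U) (J(U) = √(U + (-2 + 7))*(-2 - U) = √(U + 5)*(-2 - U) = √(5 + U)*(-2 - U))
(-146132 + J(-450))*(222454 + 389993) = (-146132 + √(5 - 450)*(-2 - 1*(-450)))*(222454 + 389993) = (-146132 + √(-445)*(-2 + 450))*612447 = (-146132 + (I*√445)*448)*612447 = (-146132 + 448*I*√445)*612447 = -89498105004 + 274376256*I*√445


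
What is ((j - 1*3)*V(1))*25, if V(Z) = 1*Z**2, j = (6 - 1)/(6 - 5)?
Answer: 50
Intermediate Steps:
j = 5 (j = 5/1 = 5*1 = 5)
V(Z) = Z**2
((j - 1*3)*V(1))*25 = ((5 - 1*3)*1**2)*25 = ((5 - 3)*1)*25 = (2*1)*25 = 2*25 = 50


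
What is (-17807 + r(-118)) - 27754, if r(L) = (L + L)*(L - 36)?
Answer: -9217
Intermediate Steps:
r(L) = 2*L*(-36 + L) (r(L) = (2*L)*(-36 + L) = 2*L*(-36 + L))
(-17807 + r(-118)) - 27754 = (-17807 + 2*(-118)*(-36 - 118)) - 27754 = (-17807 + 2*(-118)*(-154)) - 27754 = (-17807 + 36344) - 27754 = 18537 - 27754 = -9217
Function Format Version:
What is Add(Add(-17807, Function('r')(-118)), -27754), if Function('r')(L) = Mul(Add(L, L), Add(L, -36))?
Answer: -9217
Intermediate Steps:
Function('r')(L) = Mul(2, L, Add(-36, L)) (Function('r')(L) = Mul(Mul(2, L), Add(-36, L)) = Mul(2, L, Add(-36, L)))
Add(Add(-17807, Function('r')(-118)), -27754) = Add(Add(-17807, Mul(2, -118, Add(-36, -118))), -27754) = Add(Add(-17807, Mul(2, -118, -154)), -27754) = Add(Add(-17807, 36344), -27754) = Add(18537, -27754) = -9217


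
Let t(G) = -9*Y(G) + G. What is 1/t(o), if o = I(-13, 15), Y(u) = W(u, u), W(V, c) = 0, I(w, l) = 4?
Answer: ¼ ≈ 0.25000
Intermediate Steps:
Y(u) = 0
o = 4
t(G) = G (t(G) = -9*0 + G = 0 + G = G)
1/t(o) = 1/4 = ¼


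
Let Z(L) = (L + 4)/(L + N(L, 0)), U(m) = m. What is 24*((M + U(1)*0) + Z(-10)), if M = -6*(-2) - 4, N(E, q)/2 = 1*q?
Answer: 1032/5 ≈ 206.40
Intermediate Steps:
N(E, q) = 2*q (N(E, q) = 2*(1*q) = 2*q)
M = 8 (M = 12 - 4 = 8)
Z(L) = (4 + L)/L (Z(L) = (L + 4)/(L + 2*0) = (4 + L)/(L + 0) = (4 + L)/L)
24*((M + U(1)*0) + Z(-10)) = 24*((8 + 1*0) + (4 - 10)/(-10)) = 24*((8 + 0) - ⅒*(-6)) = 24*(8 + ⅗) = 24*(43/5) = 1032/5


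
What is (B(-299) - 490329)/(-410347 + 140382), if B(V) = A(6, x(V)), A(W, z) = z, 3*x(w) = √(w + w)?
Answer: 490329/269965 - I*√598/809895 ≈ 1.8163 - 3.0194e-5*I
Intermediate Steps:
x(w) = √2*√w/3 (x(w) = √(w + w)/3 = √(2*w)/3 = (√2*√w)/3 = √2*√w/3)
B(V) = √2*√V/3
(B(-299) - 490329)/(-410347 + 140382) = (√2*√(-299)/3 - 490329)/(-410347 + 140382) = (√2*(I*√299)/3 - 490329)/(-269965) = (I*√598/3 - 490329)*(-1/269965) = (-490329 + I*√598/3)*(-1/269965) = 490329/269965 - I*√598/809895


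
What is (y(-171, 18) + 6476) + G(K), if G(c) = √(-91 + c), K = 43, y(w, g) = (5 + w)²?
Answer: 34032 + 4*I*√3 ≈ 34032.0 + 6.9282*I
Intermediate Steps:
(y(-171, 18) + 6476) + G(K) = ((5 - 171)² + 6476) + √(-91 + 43) = ((-166)² + 6476) + √(-48) = (27556 + 6476) + 4*I*√3 = 34032 + 4*I*√3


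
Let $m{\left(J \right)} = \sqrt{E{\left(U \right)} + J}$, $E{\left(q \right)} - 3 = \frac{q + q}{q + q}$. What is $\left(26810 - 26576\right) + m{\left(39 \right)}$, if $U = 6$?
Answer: $234 + \sqrt{43} \approx 240.56$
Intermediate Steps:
$E{\left(q \right)} = 4$ ($E{\left(q \right)} = 3 + \frac{q + q}{q + q} = 3 + \frac{2 q}{2 q} = 3 + 2 q \frac{1}{2 q} = 3 + 1 = 4$)
$m{\left(J \right)} = \sqrt{4 + J}$
$\left(26810 - 26576\right) + m{\left(39 \right)} = \left(26810 - 26576\right) + \sqrt{4 + 39} = \left(26810 - 26576\right) + \sqrt{43} = 234 + \sqrt{43}$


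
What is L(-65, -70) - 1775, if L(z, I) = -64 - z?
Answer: -1774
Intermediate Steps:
L(-65, -70) - 1775 = (-64 - 1*(-65)) - 1775 = (-64 + 65) - 1775 = 1 - 1775 = -1774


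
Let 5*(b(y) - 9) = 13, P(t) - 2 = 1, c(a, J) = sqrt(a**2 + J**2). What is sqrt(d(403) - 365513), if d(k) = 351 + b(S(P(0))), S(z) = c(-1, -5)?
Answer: 2*I*sqrt(2282190)/5 ≈ 604.28*I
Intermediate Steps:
c(a, J) = sqrt(J**2 + a**2)
P(t) = 3 (P(t) = 2 + 1 = 3)
S(z) = sqrt(26) (S(z) = sqrt((-5)**2 + (-1)**2) = sqrt(25 + 1) = sqrt(26))
b(y) = 58/5 (b(y) = 9 + (1/5)*13 = 9 + 13/5 = 58/5)
d(k) = 1813/5 (d(k) = 351 + 58/5 = 1813/5)
sqrt(d(403) - 365513) = sqrt(1813/5 - 365513) = sqrt(-1825752/5) = 2*I*sqrt(2282190)/5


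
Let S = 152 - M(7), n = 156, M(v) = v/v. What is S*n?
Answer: 23556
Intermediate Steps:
M(v) = 1
S = 151 (S = 152 - 1*1 = 152 - 1 = 151)
S*n = 151*156 = 23556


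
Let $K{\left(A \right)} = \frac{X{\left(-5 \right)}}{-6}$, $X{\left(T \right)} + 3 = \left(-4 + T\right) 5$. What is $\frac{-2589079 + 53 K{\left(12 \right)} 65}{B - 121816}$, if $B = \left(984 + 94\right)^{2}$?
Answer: $- \frac{2561519}{1040268} \approx -2.4624$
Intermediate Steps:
$X{\left(T \right)} = -23 + 5 T$ ($X{\left(T \right)} = -3 + \left(-4 + T\right) 5 = -3 + \left(-20 + 5 T\right) = -23 + 5 T$)
$K{\left(A \right)} = 8$ ($K{\left(A \right)} = \frac{-23 + 5 \left(-5\right)}{-6} = \left(-23 - 25\right) \left(- \frac{1}{6}\right) = \left(-48\right) \left(- \frac{1}{6}\right) = 8$)
$B = 1162084$ ($B = 1078^{2} = 1162084$)
$\frac{-2589079 + 53 K{\left(12 \right)} 65}{B - 121816} = \frac{-2589079 + 53 \cdot 8 \cdot 65}{1162084 - 121816} = \frac{-2589079 + 424 \cdot 65}{1040268} = \left(-2589079 + 27560\right) \frac{1}{1040268} = \left(-2561519\right) \frac{1}{1040268} = - \frac{2561519}{1040268}$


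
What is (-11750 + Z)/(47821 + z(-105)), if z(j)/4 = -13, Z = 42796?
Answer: 31046/47769 ≈ 0.64992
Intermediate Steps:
z(j) = -52 (z(j) = 4*(-13) = -52)
(-11750 + Z)/(47821 + z(-105)) = (-11750 + 42796)/(47821 - 52) = 31046/47769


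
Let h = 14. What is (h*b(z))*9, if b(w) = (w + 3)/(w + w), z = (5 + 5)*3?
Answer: 693/10 ≈ 69.300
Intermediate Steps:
z = 30 (z = 10*3 = 30)
b(w) = (3 + w)/(2*w) (b(w) = (3 + w)/((2*w)) = (3 + w)*(1/(2*w)) = (3 + w)/(2*w))
(h*b(z))*9 = (14*((½)*(3 + 30)/30))*9 = (14*((½)*(1/30)*33))*9 = (14*(11/20))*9 = (77/10)*9 = 693/10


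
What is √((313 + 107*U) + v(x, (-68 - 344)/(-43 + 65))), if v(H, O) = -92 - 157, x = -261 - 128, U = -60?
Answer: 2*I*√1589 ≈ 79.724*I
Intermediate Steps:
x = -389
v(H, O) = -249
√((313 + 107*U) + v(x, (-68 - 344)/(-43 + 65))) = √((313 + 107*(-60)) - 249) = √((313 - 6420) - 249) = √(-6107 - 249) = √(-6356) = 2*I*√1589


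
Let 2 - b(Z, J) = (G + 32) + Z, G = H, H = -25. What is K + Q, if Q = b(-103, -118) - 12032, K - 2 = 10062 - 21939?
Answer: -23809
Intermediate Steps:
G = -25
b(Z, J) = -5 - Z (b(Z, J) = 2 - ((-25 + 32) + Z) = 2 - (7 + Z) = 2 + (-7 - Z) = -5 - Z)
K = -11875 (K = 2 + (10062 - 21939) = 2 - 11877 = -11875)
Q = -11934 (Q = (-5 - 1*(-103)) - 12032 = (-5 + 103) - 12032 = 98 - 12032 = -11934)
K + Q = -11875 - 11934 = -23809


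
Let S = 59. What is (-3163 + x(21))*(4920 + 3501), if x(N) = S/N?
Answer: -26611964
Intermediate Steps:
x(N) = 59/N
(-3163 + x(21))*(4920 + 3501) = (-3163 + 59/21)*(4920 + 3501) = (-3163 + 59*(1/21))*8421 = (-3163 + 59/21)*8421 = -66364/21*8421 = -26611964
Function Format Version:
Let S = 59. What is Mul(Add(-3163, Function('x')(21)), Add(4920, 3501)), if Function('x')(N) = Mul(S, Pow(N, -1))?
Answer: -26611964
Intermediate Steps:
Function('x')(N) = Mul(59, Pow(N, -1))
Mul(Add(-3163, Function('x')(21)), Add(4920, 3501)) = Mul(Add(-3163, Mul(59, Pow(21, -1))), Add(4920, 3501)) = Mul(Add(-3163, Mul(59, Rational(1, 21))), 8421) = Mul(Add(-3163, Rational(59, 21)), 8421) = Mul(Rational(-66364, 21), 8421) = -26611964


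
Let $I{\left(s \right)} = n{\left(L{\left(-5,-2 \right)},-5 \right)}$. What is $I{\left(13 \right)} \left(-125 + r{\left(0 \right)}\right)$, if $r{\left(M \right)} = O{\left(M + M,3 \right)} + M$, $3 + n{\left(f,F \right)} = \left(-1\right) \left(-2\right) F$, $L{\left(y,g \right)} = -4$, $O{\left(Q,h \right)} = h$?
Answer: $1586$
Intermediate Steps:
$n{\left(f,F \right)} = -3 + 2 F$ ($n{\left(f,F \right)} = -3 + \left(-1\right) \left(-2\right) F = -3 + 2 F$)
$r{\left(M \right)} = 3 + M$
$I{\left(s \right)} = -13$ ($I{\left(s \right)} = -3 + 2 \left(-5\right) = -3 - 10 = -13$)
$I{\left(13 \right)} \left(-125 + r{\left(0 \right)}\right) = - 13 \left(-125 + \left(3 + 0\right)\right) = - 13 \left(-125 + 3\right) = \left(-13\right) \left(-122\right) = 1586$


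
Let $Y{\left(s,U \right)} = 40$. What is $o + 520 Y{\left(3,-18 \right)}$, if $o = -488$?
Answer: $20312$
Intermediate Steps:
$o + 520 Y{\left(3,-18 \right)} = -488 + 520 \cdot 40 = -488 + 20800 = 20312$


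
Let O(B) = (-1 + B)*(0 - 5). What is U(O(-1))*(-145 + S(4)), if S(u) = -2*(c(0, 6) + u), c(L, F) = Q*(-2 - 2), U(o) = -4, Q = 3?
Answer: 516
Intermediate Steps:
O(B) = 5 - 5*B (O(B) = (-1 + B)*(-5) = 5 - 5*B)
c(L, F) = -12 (c(L, F) = 3*(-2 - 2) = 3*(-4) = -12)
S(u) = 24 - 2*u (S(u) = -2*(-12 + u) = 24 - 2*u)
U(O(-1))*(-145 + S(4)) = -4*(-145 + (24 - 2*4)) = -4*(-145 + (24 - 8)) = -4*(-145 + 16) = -4*(-129) = 516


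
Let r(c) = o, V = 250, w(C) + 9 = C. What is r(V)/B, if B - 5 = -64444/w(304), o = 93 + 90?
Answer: -53985/62969 ≈ -0.85733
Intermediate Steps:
w(C) = -9 + C
o = 183
r(c) = 183
B = -62969/295 (B = 5 - 64444/(-9 + 304) = 5 - 64444/295 = -62969/295 ≈ -213.45)
r(V)/B = 183/(-62969/295) = 183*(-295/62969) = -53985/62969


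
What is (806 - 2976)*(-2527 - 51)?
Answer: 5594260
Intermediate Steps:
(806 - 2976)*(-2527 - 51) = -2170*(-2578) = 5594260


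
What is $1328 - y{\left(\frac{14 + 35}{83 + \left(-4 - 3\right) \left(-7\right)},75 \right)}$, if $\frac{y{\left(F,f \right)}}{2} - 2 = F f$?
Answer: $\frac{27903}{22} \approx 1268.3$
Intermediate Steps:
$y{\left(F,f \right)} = 4 + 2 F f$
$1328 - y{\left(\frac{14 + 35}{83 + \left(-4 - 3\right) \left(-7\right)},75 \right)} = 1328 - \left(4 + 2 \frac{14 + 35}{83 + \left(-4 - 3\right) \left(-7\right)} 75\right) = 1328 - \left(4 + 2 \frac{49}{83 - -49} \cdot 75\right) = 1328 - \left(4 + 2 \frac{49}{83 + 49} \cdot 75\right) = 1328 - \left(4 + 2 \cdot \frac{49}{132} \cdot 75\right) = 1328 - \left(4 + \frac{1225}{22}\right) = 1328 - \frac{1313}{22} = \frac{27903}{22}$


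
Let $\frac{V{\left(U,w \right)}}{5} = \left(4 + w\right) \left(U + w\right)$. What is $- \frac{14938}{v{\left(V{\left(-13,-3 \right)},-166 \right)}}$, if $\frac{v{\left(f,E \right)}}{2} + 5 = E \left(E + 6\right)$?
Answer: $- \frac{7469}{26555} \approx -0.28127$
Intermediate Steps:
$V{\left(U,w \right)} = 5 \left(4 + w\right) \left(U + w\right)$
$v{\left(f,E \right)} = -10 + 2 E \left(6 + E\right)$ ($v{\left(f,E \right)} = -10 + 2 E \left(E + 6\right) = -10 + 2 E \left(6 + E\right)$)
$- \frac{14938}{v{\left(V{\left(-13,-3 \right)},-166 \right)}} = - \frac{14938}{-10 + 2 \left(-166\right)^{2} + 12 \left(-166\right)} = - \frac{14938}{-10 + 2 \cdot 27556 - 1992} = - \frac{14938}{-10 + 55112 - 1992} = - \frac{14938}{53110} = \left(-14938\right) \frac{1}{53110} = - \frac{7469}{26555}$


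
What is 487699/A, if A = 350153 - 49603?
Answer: 487699/300550 ≈ 1.6227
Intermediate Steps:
A = 300550
487699/A = 487699/300550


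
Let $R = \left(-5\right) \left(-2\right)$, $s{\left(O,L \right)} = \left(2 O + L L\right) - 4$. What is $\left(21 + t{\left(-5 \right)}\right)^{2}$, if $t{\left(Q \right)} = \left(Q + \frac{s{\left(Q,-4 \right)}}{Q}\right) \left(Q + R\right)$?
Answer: $36$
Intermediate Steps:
$s{\left(O,L \right)} = -4 + L^{2} + 2 O$ ($s{\left(O,L \right)} = \left(2 O + L^{2}\right) - 4 = \left(L^{2} + 2 O\right) - 4 = -4 + L^{2} + 2 O$)
$R = 10$
$t{\left(Q \right)} = \left(10 + Q\right) \left(Q + \frac{12 + 2 Q}{Q}\right)$ ($t{\left(Q \right)} = \left(Q + \frac{-4 + \left(-4\right)^{2} + 2 Q}{Q}\right) \left(Q + 10\right) = \left(Q + \frac{-4 + 16 + 2 Q}{Q}\right) \left(10 + Q\right) = \left(Q + \frac{12 + 2 Q}{Q}\right) \left(10 + Q\right) = \left(10 + Q\right) \left(Q + \frac{12 + 2 Q}{Q}\right)$)
$\left(21 + t{\left(-5 \right)}\right)^{2} = \left(21 + \left(32 + \left(-5\right)^{2} + 12 \left(-5\right) + \frac{120}{-5}\right)\right)^{2} = \left(21 + \left(32 + 25 - 60 + 120 \left(- \frac{1}{5}\right)\right)\right)^{2} = \left(21 + \left(32 + 25 - 60 - 24\right)\right)^{2} = \left(21 - 27\right)^{2} = \left(-6\right)^{2} = 36$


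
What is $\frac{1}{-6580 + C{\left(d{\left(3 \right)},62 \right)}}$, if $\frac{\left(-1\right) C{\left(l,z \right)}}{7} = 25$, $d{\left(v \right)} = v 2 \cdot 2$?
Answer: $- \frac{1}{6755} \approx -0.00014804$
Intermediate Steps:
$d{\left(v \right)} = 4 v$ ($d{\left(v \right)} = 2 v 2 = 4 v$)
$C{\left(l,z \right)} = -175$ ($C{\left(l,z \right)} = \left(-7\right) 25 = -175$)
$\frac{1}{-6580 + C{\left(d{\left(3 \right)},62 \right)}} = \frac{1}{-6580 - 175} = \frac{1}{-6755} = - \frac{1}{6755}$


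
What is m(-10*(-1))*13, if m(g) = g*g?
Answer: 1300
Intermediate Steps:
m(g) = g²
m(-10*(-1))*13 = (-10*(-1))²*13 = 10²*13 = 100*13 = 1300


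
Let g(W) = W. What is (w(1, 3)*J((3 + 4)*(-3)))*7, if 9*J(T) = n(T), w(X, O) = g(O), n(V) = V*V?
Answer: 1029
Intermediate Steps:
n(V) = V²
w(X, O) = O
J(T) = T²/9
(w(1, 3)*J((3 + 4)*(-3)))*7 = (3*(((3 + 4)*(-3))²/9))*7 = (3*((7*(-3))²/9))*7 = (3*((⅑)*(-21)²))*7 = (3*((⅑)*441))*7 = (3*49)*7 = 147*7 = 1029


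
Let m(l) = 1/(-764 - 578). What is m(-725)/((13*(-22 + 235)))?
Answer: -1/3715998 ≈ -2.6911e-7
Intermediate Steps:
m(l) = -1/1342 (m(l) = 1/(-1342) = -1/1342)
m(-725)/((13*(-22 + 235))) = -1/(13*(-22 + 235))/1342 = -1/(1342*(13*213)) = -1/1342/2769 = -1/1342*1/2769 = -1/3715998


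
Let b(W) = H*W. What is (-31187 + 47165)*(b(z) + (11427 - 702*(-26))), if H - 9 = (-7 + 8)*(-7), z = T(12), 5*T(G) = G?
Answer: 2371438782/5 ≈ 4.7429e+8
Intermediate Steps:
T(G) = G/5
z = 12/5 (z = (⅕)*12 = 12/5 ≈ 2.4000)
H = 2 (H = 9 + (-7 + 8)*(-7) = 9 + 1*(-7) = 9 - 7 = 2)
b(W) = 2*W
(-31187 + 47165)*(b(z) + (11427 - 702*(-26))) = (-31187 + 47165)*(2*(12/5) + (11427 - 702*(-26))) = 15978*(24/5 + (11427 + 18252)) = 15978*(24/5 + 29679) = 15978*(148419/5) = 2371438782/5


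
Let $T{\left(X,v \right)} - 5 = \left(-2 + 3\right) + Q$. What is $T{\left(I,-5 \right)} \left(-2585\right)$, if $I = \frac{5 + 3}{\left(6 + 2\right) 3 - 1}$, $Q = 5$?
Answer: $-28435$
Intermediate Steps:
$I = \frac{8}{23}$ ($I = \frac{8}{8 \cdot 3 - 1} = \frac{8}{24 - 1} = \frac{8}{23} \approx 0.34783$)
$T{\left(X,v \right)} = 11$ ($T{\left(X,v \right)} = 5 + \left(\left(-2 + 3\right) + 5\right) = 5 + \left(1 + 5\right) = 5 + 6 = 11$)
$T{\left(I,-5 \right)} \left(-2585\right) = 11 \left(-2585\right) = -28435$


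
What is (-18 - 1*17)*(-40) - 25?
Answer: 1375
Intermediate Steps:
(-18 - 1*17)*(-40) - 25 = (-18 - 17)*(-40) - 25 = -35*(-40) - 25 = 1400 - 25 = 1375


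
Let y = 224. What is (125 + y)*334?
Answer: 116566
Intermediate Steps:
(125 + y)*334 = (125 + 224)*334 = 349*334 = 116566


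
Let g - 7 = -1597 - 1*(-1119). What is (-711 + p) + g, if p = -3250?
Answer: -4432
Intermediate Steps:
g = -471 (g = 7 + (-1597 - 1*(-1119)) = 7 + (-1597 + 1119) = 7 - 478 = -471)
(-711 + p) + g = (-711 - 3250) - 471 = -3961 - 471 = -4432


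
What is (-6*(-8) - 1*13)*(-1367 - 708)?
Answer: -72625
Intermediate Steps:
(-6*(-8) - 1*13)*(-1367 - 708) = (48 - 13)*(-2075) = 35*(-2075) = -72625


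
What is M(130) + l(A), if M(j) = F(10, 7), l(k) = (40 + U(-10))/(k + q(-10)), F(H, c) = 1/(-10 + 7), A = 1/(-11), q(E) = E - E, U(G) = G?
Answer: -991/3 ≈ -330.33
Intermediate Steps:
q(E) = 0
A = -1/11 ≈ -0.090909
F(H, c) = -⅓ (F(H, c) = 1/(-3) = -⅓)
l(k) = 30/k (l(k) = (40 - 10)/(k + 0) = 30/k)
M(j) = -⅓
M(130) + l(A) = -⅓ + 30/(-1/11) = -⅓ + 30*(-11) = -⅓ - 330 = -991/3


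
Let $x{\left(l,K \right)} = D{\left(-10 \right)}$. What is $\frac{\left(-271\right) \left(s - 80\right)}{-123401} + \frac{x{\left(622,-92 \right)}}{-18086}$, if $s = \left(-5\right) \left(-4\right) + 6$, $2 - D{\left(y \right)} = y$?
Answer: $- \frac{133075668}{1115915243} \approx -0.11925$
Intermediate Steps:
$D{\left(y \right)} = 2 - y$
$x{\left(l,K \right)} = 12$ ($x{\left(l,K \right)} = 2 - -10 = 2 + 10 = 12$)
$s = 26$ ($s = 20 + 6 = 26$)
$\frac{\left(-271\right) \left(s - 80\right)}{-123401} + \frac{x{\left(622,-92 \right)}}{-18086} = \frac{\left(-271\right) \left(26 - 80\right)}{-123401} + \frac{12}{-18086} = \left(-271\right) \left(-54\right) \left(- \frac{1}{123401}\right) + 12 \left(- \frac{1}{18086}\right) = 14634 \left(- \frac{1}{123401}\right) - \frac{6}{9043} = - \frac{14634}{123401} - \frac{6}{9043} = - \frac{133075668}{1115915243}$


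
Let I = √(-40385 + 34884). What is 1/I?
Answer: -I*√5501/5501 ≈ -0.013483*I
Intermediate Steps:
I = I*√5501 (I = √(-5501) = I*√5501 ≈ 74.169*I)
1/I = 1/(I*√5501) = -I*√5501/5501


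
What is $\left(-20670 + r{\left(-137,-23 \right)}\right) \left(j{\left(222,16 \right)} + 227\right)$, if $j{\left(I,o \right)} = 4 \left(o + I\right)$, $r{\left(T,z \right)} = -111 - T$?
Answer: $-24339276$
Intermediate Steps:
$j{\left(I,o \right)} = 4 I + 4 o$ ($j{\left(I,o \right)} = 4 \left(I + o\right) = 4 I + 4 o$)
$\left(-20670 + r{\left(-137,-23 \right)}\right) \left(j{\left(222,16 \right)} + 227\right) = \left(-20670 - -26\right) \left(\left(4 \cdot 222 + 4 \cdot 16\right) + 227\right) = \left(-20670 + \left(-111 + 137\right)\right) \left(\left(888 + 64\right) + 227\right) = \left(-20670 + 26\right) \left(952 + 227\right) = \left(-20644\right) 1179 = -24339276$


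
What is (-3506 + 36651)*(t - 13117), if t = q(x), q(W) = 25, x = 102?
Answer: -433934340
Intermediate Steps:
t = 25
(-3506 + 36651)*(t - 13117) = (-3506 + 36651)*(25 - 13117) = 33145*(-13092) = -433934340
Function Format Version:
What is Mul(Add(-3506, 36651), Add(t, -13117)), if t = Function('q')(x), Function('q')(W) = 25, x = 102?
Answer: -433934340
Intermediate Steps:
t = 25
Mul(Add(-3506, 36651), Add(t, -13117)) = Mul(Add(-3506, 36651), Add(25, -13117)) = Mul(33145, -13092) = -433934340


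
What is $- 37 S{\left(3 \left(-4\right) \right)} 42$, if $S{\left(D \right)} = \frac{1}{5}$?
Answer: $- \frac{1554}{5} \approx -310.8$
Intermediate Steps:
$S{\left(D \right)} = \frac{1}{5}$
$- 37 S{\left(3 \left(-4\right) \right)} 42 = \left(-37\right) \frac{1}{5} \cdot 42 = \left(- \frac{37}{5}\right) 42 = - \frac{1554}{5}$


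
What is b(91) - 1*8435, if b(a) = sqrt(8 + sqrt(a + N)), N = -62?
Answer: -8435 + sqrt(8 + sqrt(29)) ≈ -8431.3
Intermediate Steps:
b(a) = sqrt(8 + sqrt(-62 + a)) (b(a) = sqrt(8 + sqrt(a - 62)) = sqrt(8 + sqrt(-62 + a)))
b(91) - 1*8435 = sqrt(8 + sqrt(-62 + 91)) - 1*8435 = sqrt(8 + sqrt(29)) - 8435 = -8435 + sqrt(8 + sqrt(29))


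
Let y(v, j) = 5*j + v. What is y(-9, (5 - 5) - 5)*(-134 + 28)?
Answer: 3604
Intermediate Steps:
y(v, j) = v + 5*j
y(-9, (5 - 5) - 5)*(-134 + 28) = (-9 + 5*((5 - 5) - 5))*(-134 + 28) = (-9 + 5*(0 - 5))*(-106) = (-9 + 5*(-5))*(-106) = (-9 - 25)*(-106) = -34*(-106) = 3604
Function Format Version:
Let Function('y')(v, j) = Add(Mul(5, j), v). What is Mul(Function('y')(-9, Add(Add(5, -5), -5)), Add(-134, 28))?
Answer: 3604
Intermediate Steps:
Function('y')(v, j) = Add(v, Mul(5, j))
Mul(Function('y')(-9, Add(Add(5, -5), -5)), Add(-134, 28)) = Mul(Add(-9, Mul(5, Add(Add(5, -5), -5))), Add(-134, 28)) = Mul(Add(-9, Mul(5, Add(0, -5))), -106) = Mul(Add(-9, Mul(5, -5)), -106) = Mul(Add(-9, -25), -106) = Mul(-34, -106) = 3604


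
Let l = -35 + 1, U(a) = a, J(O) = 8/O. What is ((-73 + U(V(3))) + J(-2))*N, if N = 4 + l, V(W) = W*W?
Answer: 2040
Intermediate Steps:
V(W) = W²
l = -34
N = -30 (N = 4 - 34 = -30)
((-73 + U(V(3))) + J(-2))*N = ((-73 + 3²) + 8/(-2))*(-30) = ((-73 + 9) + 8*(-½))*(-30) = (-64 - 4)*(-30) = -68*(-30) = 2040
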